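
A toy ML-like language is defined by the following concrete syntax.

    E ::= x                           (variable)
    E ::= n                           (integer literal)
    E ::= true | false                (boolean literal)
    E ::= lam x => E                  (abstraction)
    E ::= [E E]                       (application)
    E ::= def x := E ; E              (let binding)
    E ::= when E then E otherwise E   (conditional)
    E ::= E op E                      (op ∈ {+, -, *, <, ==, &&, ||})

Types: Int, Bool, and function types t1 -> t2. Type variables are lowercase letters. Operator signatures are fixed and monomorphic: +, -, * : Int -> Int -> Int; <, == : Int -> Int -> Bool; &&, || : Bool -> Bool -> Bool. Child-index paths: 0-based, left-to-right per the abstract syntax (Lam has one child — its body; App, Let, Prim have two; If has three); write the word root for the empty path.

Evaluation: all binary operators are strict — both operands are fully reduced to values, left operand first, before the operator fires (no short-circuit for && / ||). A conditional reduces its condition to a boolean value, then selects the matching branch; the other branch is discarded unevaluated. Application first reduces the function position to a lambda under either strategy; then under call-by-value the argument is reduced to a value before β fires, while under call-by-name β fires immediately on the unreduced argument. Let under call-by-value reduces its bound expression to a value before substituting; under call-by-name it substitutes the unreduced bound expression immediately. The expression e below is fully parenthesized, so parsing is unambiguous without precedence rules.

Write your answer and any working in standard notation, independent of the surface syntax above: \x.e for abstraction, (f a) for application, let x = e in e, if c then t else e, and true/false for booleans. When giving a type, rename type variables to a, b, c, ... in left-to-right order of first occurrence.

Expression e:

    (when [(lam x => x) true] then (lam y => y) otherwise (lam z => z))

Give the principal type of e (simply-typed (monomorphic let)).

Answer: a -> a

Working:
x : a
\x._ : a -> a
  unify a -> a ~ Bool -> b
  unify a ~ Bool
  unify Bool ~ b
_ _ : Bool
  unify Bool ~ Bool
y : c
\y._ : c -> c
z : d
\z._ : d -> d
  unify c -> c ~ d -> d
  unify c ~ d
  unify d ~ d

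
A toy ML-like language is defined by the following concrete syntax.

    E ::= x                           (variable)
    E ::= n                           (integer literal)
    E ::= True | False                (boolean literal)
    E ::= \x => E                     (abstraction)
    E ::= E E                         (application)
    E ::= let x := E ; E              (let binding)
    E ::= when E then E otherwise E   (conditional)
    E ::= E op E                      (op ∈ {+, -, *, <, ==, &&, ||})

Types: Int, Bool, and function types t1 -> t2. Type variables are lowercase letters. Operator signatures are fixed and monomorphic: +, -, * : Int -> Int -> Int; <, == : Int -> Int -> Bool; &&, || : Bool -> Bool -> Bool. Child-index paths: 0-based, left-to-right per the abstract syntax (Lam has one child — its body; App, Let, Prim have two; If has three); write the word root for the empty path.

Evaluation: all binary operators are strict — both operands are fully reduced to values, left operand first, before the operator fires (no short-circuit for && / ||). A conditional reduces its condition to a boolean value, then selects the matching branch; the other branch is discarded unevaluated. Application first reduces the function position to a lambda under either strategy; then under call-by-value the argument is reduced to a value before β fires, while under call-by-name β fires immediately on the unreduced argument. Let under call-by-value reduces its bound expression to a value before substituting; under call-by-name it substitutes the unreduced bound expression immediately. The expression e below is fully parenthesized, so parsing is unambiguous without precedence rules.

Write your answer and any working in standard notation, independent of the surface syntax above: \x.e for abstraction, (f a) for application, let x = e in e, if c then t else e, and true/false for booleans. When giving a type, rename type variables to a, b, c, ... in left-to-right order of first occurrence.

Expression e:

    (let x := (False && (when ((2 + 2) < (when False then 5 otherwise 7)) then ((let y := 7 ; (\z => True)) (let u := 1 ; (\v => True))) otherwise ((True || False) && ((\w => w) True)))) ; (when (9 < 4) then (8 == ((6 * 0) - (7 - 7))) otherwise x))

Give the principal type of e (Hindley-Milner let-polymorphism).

Answer: Bool

Trace:
  unify Bool ~ Bool
  unify Int ~ Int
  unify Int ~ Int
  unify Int ~ Int
  unify Bool ~ Bool
  unify Int ~ Int
  unify Int ~ Int
  unify Bool ~ Bool
let y : Int
\z._ : a -> Bool
let u : Int
\v._ : b -> Bool
  unify a -> Bool ~ (b -> Bool) -> c
  unify a ~ b -> Bool
  unify Bool ~ c
_ _ : Bool
  unify Bool ~ Bool
  unify Bool ~ Bool
  unify Bool ~ Bool
w : d
\w._ : d -> d
  unify d -> d ~ Bool -> e
  unify d ~ Bool
  unify Bool ~ e
_ _ : Bool
  unify Bool ~ Bool
  unify Bool ~ Bool
  unify Bool ~ Bool
let x : Bool
  unify Int ~ Int
  unify Int ~ Int
  unify Bool ~ Bool
  unify Int ~ Int
  unify Int ~ Int
  unify Int ~ Int
  unify Int ~ Int
  unify Int ~ Int
  unify Int ~ Int
  unify Int ~ Int
  unify Int ~ Int
x : Bool
  unify Bool ~ Bool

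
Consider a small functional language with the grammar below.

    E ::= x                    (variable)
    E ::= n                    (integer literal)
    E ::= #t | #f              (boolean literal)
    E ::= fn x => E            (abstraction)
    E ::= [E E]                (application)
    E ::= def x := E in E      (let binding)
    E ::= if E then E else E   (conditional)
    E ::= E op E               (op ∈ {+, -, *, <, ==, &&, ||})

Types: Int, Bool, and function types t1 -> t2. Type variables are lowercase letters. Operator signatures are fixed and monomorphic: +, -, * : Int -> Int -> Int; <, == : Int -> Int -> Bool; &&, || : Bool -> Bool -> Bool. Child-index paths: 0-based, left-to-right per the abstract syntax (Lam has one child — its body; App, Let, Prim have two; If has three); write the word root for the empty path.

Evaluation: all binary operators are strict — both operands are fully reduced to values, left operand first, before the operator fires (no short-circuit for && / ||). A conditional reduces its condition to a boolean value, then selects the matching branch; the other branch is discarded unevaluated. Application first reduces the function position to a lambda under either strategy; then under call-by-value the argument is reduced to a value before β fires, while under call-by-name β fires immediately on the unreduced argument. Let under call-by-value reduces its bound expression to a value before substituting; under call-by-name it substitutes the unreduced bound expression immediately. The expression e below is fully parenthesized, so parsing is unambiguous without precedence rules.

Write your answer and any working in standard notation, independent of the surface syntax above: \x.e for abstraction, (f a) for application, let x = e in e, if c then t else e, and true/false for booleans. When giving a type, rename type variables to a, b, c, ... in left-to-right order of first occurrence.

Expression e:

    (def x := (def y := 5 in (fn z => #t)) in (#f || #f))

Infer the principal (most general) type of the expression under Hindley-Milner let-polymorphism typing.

Answer: Bool

Trace:
let y : Int
\z._ : a -> Bool
let x : forall. a -> Bool
  unify Bool ~ Bool
  unify Bool ~ Bool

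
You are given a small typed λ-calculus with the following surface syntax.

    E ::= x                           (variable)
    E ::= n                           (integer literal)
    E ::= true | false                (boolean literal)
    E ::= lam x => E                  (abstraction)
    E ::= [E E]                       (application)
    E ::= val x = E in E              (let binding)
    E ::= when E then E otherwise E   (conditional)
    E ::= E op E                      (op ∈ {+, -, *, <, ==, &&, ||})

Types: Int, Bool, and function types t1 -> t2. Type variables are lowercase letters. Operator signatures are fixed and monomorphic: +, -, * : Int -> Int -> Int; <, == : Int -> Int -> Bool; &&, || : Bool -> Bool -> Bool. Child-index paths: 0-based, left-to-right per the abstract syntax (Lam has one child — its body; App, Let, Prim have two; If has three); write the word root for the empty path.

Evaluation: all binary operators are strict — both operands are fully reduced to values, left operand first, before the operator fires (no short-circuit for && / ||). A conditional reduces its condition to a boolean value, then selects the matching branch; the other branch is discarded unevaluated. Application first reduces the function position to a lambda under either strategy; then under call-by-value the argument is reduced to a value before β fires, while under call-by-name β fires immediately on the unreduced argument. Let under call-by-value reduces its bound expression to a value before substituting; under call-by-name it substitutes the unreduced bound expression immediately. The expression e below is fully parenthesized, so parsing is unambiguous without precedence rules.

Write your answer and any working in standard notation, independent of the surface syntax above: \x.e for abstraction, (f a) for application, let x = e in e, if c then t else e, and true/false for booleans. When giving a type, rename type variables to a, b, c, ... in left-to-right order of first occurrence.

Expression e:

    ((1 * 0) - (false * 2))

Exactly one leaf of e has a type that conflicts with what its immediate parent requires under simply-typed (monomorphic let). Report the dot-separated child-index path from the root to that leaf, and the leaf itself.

Answer: 1.0 : false

Trace:
  unify Int ~ Int
  unify Int ~ Int
  unify Int ~ Int
  unify Bool ~ Int
  FAIL: mismatch Bool ~ Int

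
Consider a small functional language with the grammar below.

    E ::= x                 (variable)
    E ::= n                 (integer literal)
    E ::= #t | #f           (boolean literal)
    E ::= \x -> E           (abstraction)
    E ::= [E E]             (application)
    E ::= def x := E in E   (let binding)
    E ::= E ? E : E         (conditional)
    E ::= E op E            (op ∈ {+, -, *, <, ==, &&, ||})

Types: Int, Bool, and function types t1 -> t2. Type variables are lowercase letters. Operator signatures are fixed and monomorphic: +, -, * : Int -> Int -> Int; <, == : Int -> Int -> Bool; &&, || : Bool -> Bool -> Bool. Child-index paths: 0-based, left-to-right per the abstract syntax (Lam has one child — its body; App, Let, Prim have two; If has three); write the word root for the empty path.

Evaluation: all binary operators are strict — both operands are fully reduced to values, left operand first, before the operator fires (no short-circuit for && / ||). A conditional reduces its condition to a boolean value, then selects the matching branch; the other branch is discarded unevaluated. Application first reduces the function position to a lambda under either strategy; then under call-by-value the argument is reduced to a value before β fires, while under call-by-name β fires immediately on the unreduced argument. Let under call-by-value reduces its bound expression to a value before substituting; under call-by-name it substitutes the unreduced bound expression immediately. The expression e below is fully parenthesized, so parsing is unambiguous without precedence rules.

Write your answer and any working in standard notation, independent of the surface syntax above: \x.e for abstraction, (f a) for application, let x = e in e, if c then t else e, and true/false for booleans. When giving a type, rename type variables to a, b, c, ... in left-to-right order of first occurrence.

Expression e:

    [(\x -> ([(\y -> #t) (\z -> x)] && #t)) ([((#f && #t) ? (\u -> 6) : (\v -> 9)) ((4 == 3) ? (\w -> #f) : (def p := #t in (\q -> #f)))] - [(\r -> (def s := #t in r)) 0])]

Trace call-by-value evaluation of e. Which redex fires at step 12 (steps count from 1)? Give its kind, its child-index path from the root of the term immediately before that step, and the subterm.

Answer: delta at root : (true && true)

Derivation:
step 0: ((\x.(((\y.true) (\z.x)) && true)) (((if (false && true) then (\u.6) else (\v.9)) (if (4 == 3) then (\w.false) else (let p = true in (\q.false)))) - ((\r.(let s = true in r)) 0)))
step 1: [delta@1.0.0.0] ((\x.(((\y.true) (\z.x)) && true)) (((if false then (\u.6) else (\v.9)) (if (4 == 3) then (\w.false) else (let p = true in (\q.false)))) - ((\r.(let s = true in r)) 0)))
step 2: [if@1.0.0] ((\x.(((\y.true) (\z.x)) && true)) (((\v.9) (if (4 == 3) then (\w.false) else (let p = true in (\q.false)))) - ((\r.(let s = true in r)) 0)))
step 3: [delta@1.0.1.0] ((\x.(((\y.true) (\z.x)) && true)) (((\v.9) (if false then (\w.false) else (let p = true in (\q.false)))) - ((\r.(let s = true in r)) 0)))
step 4: [if@1.0.1] ((\x.(((\y.true) (\z.x)) && true)) (((\v.9) (let p = true in (\q.false))) - ((\r.(let s = true in r)) 0)))
step 5: [let@1.0.1] ((\x.(((\y.true) (\z.x)) && true)) (((\v.9) (\q.false)) - ((\r.(let s = true in r)) 0)))
step 6: [beta@1.0] ((\x.(((\y.true) (\z.x)) && true)) (9 - ((\r.(let s = true in r)) 0)))
step 7: [beta@1.1] ((\x.(((\y.true) (\z.x)) && true)) (9 - (let s = true in 0)))
step 8: [let@1.1] ((\x.(((\y.true) (\z.x)) && true)) (9 - 0))
step 9: [delta@1] ((\x.(((\y.true) (\z.x)) && true)) 9)
step 10: [beta@root] (((\y.true) (\z.9)) && true)
step 11: [beta@0] (true && true)
step 12: [delta@root] true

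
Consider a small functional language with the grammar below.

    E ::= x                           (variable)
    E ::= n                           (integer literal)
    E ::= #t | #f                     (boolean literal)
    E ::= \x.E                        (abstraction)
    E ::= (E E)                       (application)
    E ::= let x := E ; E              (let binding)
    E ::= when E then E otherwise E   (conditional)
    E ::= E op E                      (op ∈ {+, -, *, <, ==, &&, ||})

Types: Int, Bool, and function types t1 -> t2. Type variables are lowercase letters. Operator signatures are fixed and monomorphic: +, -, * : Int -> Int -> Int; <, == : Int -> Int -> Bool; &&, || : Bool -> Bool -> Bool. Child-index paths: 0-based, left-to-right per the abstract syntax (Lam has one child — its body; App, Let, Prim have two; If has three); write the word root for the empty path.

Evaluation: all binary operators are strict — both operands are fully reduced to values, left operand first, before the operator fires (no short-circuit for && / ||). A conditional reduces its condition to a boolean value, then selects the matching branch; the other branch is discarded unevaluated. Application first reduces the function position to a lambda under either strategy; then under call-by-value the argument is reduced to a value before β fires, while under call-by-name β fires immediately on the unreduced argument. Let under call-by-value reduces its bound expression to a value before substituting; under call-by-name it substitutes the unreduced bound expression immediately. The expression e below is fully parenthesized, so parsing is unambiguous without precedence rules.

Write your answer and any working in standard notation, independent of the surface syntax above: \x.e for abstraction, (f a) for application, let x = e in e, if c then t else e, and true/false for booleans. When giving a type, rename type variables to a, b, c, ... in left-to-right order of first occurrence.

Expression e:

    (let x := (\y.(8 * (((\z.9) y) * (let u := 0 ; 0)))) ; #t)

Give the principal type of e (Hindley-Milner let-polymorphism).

Answer: Bool

Trace:
  unify Int ~ Int
\z._ : b -> Int
y : a
  unify b -> Int ~ a -> c
  unify b ~ a
  unify Int ~ c
_ _ : Int
  unify Int ~ Int
let u : Int
  unify Int ~ Int
  unify Int ~ Int
\y._ : a -> Int
let x : forall. a -> Int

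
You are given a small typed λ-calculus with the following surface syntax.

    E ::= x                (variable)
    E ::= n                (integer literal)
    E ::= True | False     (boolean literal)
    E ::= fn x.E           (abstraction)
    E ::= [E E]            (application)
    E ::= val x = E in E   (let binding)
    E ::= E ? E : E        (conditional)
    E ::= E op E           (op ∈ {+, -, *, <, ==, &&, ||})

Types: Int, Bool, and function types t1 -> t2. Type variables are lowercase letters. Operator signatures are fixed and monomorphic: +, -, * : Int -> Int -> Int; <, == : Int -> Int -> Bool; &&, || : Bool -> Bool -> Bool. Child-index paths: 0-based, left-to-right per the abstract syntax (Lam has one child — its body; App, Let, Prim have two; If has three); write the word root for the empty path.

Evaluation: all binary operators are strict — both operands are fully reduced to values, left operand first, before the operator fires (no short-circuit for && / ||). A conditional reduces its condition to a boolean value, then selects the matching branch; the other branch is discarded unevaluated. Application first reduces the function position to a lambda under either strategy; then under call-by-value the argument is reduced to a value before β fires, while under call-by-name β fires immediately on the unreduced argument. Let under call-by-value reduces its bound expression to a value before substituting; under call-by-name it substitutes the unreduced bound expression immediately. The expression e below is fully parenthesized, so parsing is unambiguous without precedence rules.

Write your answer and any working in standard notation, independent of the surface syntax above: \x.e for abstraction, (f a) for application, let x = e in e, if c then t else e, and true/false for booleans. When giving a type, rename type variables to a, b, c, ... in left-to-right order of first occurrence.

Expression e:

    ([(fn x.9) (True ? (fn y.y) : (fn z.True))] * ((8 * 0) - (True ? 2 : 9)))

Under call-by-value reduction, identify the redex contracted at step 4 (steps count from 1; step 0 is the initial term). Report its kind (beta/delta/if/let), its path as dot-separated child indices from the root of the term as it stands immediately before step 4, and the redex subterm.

Answer: if at 1.1 : (if true then 2 else 9)

Trace:
step 0: (((\x.9) (if true then (\y.y) else (\z.true))) * ((8 * 0) - (if true then 2 else 9)))
step 1: [if@0.1] (((\x.9) (\y.y)) * ((8 * 0) - (if true then 2 else 9)))
step 2: [beta@0] (9 * ((8 * 0) - (if true then 2 else 9)))
step 3: [delta@1.0] (9 * (0 - (if true then 2 else 9)))
step 4: [if@1.1] (9 * (0 - 2))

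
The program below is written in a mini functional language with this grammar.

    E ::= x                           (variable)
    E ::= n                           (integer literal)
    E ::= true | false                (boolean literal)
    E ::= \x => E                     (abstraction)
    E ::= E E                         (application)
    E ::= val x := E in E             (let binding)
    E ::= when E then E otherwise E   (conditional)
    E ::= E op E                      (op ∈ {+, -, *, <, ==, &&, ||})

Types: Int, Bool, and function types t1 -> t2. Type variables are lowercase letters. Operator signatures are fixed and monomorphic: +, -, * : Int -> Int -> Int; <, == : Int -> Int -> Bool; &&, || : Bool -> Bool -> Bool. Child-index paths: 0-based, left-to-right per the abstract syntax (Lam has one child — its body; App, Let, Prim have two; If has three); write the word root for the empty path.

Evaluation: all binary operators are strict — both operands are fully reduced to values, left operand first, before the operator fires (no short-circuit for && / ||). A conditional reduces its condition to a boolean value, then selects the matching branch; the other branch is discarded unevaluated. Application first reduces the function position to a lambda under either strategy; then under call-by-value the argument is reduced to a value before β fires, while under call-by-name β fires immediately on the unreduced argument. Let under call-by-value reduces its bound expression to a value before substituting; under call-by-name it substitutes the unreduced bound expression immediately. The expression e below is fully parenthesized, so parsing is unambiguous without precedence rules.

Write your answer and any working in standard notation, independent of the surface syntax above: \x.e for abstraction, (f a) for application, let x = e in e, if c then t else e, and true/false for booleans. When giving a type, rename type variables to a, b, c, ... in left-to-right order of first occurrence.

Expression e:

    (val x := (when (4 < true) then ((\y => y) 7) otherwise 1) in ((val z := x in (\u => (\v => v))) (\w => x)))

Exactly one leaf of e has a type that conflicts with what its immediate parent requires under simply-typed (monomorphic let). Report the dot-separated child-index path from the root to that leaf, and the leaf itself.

Working:
  unify Int ~ Int
  unify Bool ~ Int
  FAIL: mismatch Bool ~ Int

Answer: 0.0.1 : true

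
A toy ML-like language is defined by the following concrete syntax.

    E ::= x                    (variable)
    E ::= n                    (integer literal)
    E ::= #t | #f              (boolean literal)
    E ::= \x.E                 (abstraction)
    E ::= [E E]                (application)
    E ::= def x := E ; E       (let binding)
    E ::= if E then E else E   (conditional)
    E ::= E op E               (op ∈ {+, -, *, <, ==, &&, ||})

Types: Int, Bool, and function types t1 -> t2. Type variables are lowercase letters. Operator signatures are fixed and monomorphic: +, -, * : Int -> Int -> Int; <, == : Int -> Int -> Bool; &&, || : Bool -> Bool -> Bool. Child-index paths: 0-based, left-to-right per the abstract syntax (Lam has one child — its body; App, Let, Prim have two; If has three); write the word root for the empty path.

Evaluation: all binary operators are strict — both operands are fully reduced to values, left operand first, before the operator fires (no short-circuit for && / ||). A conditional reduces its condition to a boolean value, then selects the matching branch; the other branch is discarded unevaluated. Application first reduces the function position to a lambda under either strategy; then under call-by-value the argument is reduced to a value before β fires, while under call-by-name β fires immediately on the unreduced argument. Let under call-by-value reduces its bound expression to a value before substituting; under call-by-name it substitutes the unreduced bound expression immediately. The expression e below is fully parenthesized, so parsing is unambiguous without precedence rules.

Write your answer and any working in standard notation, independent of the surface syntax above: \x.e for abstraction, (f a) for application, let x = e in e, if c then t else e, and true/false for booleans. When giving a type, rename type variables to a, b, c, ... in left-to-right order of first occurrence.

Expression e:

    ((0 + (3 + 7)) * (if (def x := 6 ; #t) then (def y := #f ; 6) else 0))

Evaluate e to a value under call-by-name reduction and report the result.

Working:
step 0: ((0 + (3 + 7)) * (if (let x = 6 in true) then (let y = false in 6) else 0))
step 1: [delta@0.1] ((0 + 10) * (if (let x = 6 in true) then (let y = false in 6) else 0))
step 2: [delta@0] (10 * (if (let x = 6 in true) then (let y = false in 6) else 0))
step 3: [let@1.0] (10 * (if true then (let y = false in 6) else 0))
step 4: [if@1] (10 * (let y = false in 6))
step 5: [let@1] (10 * 6)
step 6: [delta@root] 60

Answer: 60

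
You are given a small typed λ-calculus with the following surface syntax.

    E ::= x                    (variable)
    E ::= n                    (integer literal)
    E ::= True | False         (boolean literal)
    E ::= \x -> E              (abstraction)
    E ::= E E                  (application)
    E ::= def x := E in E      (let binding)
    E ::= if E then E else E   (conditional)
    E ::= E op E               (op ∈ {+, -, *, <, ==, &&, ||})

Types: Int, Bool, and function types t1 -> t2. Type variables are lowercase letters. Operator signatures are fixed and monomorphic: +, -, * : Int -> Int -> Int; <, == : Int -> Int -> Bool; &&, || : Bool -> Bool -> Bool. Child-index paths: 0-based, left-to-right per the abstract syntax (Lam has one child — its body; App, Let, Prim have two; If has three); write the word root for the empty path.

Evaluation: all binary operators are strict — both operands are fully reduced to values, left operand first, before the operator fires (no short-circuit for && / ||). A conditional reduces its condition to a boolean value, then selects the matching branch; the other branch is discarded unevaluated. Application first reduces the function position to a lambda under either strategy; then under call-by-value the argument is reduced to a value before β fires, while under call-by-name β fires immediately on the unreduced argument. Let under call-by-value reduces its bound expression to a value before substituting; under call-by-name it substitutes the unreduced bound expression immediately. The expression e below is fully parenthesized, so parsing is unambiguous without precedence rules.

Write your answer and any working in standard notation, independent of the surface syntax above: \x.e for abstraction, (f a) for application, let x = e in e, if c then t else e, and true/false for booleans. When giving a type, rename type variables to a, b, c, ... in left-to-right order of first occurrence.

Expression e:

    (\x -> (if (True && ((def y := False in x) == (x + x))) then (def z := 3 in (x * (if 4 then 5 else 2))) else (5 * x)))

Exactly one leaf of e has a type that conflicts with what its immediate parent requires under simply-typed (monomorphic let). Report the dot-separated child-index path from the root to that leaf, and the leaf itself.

Answer: 0.1.1.1.0 : 4

Trace:
  unify Bool ~ Bool
let y : Bool
x : a
  unify a ~ Int
x : Int
  unify Int ~ Int
x : Int
  unify Int ~ Int
  unify Int ~ Int
  unify Bool ~ Bool
  unify Bool ~ Bool
let z : Int
x : Int
  unify Int ~ Int
  unify Int ~ Bool
  FAIL: mismatch Int ~ Bool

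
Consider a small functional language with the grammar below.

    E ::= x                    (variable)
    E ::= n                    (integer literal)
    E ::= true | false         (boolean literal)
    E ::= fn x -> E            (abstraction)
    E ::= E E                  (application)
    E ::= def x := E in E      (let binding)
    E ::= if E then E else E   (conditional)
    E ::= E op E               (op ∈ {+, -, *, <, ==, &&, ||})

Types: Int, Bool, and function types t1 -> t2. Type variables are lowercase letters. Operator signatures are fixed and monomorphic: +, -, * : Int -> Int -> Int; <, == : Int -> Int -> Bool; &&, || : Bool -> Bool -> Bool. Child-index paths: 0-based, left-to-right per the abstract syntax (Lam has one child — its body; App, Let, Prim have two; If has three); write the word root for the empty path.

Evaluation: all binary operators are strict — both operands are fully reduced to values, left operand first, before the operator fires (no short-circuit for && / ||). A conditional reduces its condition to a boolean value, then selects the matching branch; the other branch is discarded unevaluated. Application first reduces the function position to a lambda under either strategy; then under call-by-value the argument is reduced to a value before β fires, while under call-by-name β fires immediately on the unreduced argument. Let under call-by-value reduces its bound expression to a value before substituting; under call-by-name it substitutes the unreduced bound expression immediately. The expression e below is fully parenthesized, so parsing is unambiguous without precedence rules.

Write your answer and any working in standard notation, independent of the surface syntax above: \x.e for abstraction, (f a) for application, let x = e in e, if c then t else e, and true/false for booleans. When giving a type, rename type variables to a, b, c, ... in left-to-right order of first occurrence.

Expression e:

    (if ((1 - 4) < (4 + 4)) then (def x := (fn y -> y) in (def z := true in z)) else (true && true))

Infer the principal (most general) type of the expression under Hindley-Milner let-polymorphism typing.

Working:
  unify Int ~ Int
  unify Int ~ Int
  unify Int ~ Int
  unify Int ~ Int
  unify Int ~ Int
  unify Int ~ Int
  unify Bool ~ Bool
y : a
\y._ : a -> a
let x : forall. a -> a
let z : Bool
z : Bool
  unify Bool ~ Bool
  unify Bool ~ Bool
  unify Bool ~ Bool

Answer: Bool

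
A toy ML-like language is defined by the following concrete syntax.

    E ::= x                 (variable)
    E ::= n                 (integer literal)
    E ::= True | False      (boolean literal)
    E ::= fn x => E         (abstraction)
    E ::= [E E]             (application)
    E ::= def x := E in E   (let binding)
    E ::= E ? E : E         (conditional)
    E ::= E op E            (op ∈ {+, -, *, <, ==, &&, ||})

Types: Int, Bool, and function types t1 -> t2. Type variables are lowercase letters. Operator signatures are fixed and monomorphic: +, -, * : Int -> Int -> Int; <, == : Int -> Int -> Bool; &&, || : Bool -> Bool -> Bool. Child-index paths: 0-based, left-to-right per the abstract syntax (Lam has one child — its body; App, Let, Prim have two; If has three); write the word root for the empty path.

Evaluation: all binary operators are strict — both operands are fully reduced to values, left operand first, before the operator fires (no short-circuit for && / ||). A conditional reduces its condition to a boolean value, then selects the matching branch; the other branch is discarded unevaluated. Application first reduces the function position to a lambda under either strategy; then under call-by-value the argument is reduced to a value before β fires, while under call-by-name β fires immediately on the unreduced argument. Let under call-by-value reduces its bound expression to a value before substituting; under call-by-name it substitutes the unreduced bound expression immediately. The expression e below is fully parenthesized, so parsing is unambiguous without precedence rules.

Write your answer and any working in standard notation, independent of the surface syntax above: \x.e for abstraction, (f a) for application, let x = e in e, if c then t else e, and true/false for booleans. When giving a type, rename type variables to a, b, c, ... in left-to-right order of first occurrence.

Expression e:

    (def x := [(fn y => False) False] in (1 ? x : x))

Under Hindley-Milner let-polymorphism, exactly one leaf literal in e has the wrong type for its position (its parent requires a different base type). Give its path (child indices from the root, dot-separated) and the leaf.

Derivation:
\y._ : a -> Bool
  unify a -> Bool ~ Bool -> b
  unify a ~ Bool
  unify Bool ~ b
_ _ : Bool
let x : Bool
  unify Int ~ Bool
  FAIL: mismatch Int ~ Bool

Answer: 1.0 : 1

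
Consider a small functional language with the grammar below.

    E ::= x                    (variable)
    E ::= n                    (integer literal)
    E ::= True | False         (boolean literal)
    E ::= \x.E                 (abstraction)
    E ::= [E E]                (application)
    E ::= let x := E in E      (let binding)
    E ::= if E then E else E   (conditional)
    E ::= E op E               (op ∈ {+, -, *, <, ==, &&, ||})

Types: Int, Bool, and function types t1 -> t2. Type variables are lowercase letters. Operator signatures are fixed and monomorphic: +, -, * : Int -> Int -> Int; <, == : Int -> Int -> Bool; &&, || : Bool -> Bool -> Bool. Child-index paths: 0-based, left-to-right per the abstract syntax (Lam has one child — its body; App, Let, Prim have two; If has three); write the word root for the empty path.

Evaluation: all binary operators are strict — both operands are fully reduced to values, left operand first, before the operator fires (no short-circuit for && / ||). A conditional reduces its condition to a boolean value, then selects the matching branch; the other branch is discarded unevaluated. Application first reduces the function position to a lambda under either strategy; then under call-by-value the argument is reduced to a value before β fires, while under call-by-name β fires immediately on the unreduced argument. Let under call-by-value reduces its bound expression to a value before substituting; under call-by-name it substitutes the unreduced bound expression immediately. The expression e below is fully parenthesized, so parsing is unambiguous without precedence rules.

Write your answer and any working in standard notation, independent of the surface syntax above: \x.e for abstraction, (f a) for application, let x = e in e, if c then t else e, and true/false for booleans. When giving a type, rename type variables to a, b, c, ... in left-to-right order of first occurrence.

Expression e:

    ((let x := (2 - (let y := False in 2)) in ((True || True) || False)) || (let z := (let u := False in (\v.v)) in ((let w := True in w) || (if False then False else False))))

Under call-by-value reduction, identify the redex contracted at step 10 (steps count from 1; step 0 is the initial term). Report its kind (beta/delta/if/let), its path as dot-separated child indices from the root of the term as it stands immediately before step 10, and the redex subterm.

Working:
step 0: ((let x = (2 - (let y = false in 2)) in ((true || true) || false)) || (let z = (let u = false in (\v.v)) in ((let w = true in w) || (if false then false else false))))
step 1: [let@0.0.1] ((let x = (2 - 2) in ((true || true) || false)) || (let z = (let u = false in (\v.v)) in ((let w = true in w) || (if false then false else false))))
step 2: [delta@0.0] ((let x = 0 in ((true || true) || false)) || (let z = (let u = false in (\v.v)) in ((let w = true in w) || (if false then false else false))))
step 3: [let@0] (((true || true) || false) || (let z = (let u = false in (\v.v)) in ((let w = true in w) || (if false then false else false))))
step 4: [delta@0.0] ((true || false) || (let z = (let u = false in (\v.v)) in ((let w = true in w) || (if false then false else false))))
step 5: [delta@0] (true || (let z = (let u = false in (\v.v)) in ((let w = true in w) || (if false then false else false))))
step 6: [let@1.0] (true || (let z = (\v.v) in ((let w = true in w) || (if false then false else false))))
step 7: [let@1] (true || ((let w = true in w) || (if false then false else false)))
step 8: [let@1.0] (true || (true || (if false then false else false)))
step 9: [if@1.1] (true || (true || false))
step 10: [delta@1] (true || true)

Answer: delta at 1 : (true || false)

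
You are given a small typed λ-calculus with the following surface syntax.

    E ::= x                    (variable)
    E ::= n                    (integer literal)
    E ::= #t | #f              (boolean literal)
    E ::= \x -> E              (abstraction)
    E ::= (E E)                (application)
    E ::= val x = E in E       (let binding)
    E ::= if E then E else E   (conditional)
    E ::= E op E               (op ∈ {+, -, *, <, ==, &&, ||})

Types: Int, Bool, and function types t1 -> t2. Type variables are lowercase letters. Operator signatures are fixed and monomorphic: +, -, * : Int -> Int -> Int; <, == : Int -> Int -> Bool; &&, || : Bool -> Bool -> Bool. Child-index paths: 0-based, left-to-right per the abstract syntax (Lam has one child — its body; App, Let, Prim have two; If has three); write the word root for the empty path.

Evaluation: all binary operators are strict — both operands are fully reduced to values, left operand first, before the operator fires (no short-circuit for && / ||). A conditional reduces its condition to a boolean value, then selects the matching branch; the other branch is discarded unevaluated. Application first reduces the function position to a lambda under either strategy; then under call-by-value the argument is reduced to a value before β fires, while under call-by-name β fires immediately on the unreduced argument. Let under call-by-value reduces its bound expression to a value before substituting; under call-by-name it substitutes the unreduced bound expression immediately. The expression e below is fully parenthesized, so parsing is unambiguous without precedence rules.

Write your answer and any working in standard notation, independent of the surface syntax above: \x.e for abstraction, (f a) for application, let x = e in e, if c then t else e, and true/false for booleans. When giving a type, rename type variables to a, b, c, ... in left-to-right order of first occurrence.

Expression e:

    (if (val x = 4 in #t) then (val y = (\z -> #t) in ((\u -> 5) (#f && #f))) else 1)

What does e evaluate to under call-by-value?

Trace:
step 0: (if (let x = 4 in true) then (let y = (\z.true) in ((\u.5) (false && false))) else 1)
step 1: [let@0] (if true then (let y = (\z.true) in ((\u.5) (false && false))) else 1)
step 2: [if@root] (let y = (\z.true) in ((\u.5) (false && false)))
step 3: [let@root] ((\u.5) (false && false))
step 4: [delta@1] ((\u.5) false)
step 5: [beta@root] 5

Answer: 5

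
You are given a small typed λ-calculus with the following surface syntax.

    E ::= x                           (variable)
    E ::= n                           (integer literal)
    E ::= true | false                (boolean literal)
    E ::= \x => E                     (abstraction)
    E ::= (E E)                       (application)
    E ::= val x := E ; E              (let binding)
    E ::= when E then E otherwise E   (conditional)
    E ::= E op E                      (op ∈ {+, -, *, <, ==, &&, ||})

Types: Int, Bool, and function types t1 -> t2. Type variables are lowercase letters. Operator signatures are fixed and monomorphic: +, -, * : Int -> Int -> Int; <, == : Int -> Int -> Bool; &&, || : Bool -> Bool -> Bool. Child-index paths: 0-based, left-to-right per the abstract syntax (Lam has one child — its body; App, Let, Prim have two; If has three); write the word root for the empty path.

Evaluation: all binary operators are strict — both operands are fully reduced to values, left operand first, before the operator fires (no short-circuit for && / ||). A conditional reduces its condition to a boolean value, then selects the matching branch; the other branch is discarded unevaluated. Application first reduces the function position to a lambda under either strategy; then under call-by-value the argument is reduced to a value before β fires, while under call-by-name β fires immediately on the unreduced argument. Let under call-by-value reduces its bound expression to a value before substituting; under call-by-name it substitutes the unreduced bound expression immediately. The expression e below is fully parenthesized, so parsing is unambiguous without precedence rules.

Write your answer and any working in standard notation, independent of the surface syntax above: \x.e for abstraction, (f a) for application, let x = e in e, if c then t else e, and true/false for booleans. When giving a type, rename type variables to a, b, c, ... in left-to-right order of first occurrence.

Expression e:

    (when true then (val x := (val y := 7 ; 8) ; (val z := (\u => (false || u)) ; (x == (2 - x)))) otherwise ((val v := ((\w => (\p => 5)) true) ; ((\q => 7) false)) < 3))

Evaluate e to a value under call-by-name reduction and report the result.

Trace:
step 0: (if true then (let x = (let y = 7 in 8) in (let z = (\u.(false || u)) in (x == (2 - x)))) else ((let v = ((\w.(\p.5)) true) in ((\q.7) false)) < 3))
step 1: [if@root] (let x = (let y = 7 in 8) in (let z = (\u.(false || u)) in (x == (2 - x))))
step 2: [let@root] (let z = (\u.(false || u)) in ((let y = 7 in 8) == (2 - (let y = 7 in 8))))
step 3: [let@root] ((let y = 7 in 8) == (2 - (let y = 7 in 8)))
step 4: [let@0] (8 == (2 - (let y = 7 in 8)))
step 5: [let@1.1] (8 == (2 - 8))
step 6: [delta@1] (8 == -6)
step 7: [delta@root] false

Answer: false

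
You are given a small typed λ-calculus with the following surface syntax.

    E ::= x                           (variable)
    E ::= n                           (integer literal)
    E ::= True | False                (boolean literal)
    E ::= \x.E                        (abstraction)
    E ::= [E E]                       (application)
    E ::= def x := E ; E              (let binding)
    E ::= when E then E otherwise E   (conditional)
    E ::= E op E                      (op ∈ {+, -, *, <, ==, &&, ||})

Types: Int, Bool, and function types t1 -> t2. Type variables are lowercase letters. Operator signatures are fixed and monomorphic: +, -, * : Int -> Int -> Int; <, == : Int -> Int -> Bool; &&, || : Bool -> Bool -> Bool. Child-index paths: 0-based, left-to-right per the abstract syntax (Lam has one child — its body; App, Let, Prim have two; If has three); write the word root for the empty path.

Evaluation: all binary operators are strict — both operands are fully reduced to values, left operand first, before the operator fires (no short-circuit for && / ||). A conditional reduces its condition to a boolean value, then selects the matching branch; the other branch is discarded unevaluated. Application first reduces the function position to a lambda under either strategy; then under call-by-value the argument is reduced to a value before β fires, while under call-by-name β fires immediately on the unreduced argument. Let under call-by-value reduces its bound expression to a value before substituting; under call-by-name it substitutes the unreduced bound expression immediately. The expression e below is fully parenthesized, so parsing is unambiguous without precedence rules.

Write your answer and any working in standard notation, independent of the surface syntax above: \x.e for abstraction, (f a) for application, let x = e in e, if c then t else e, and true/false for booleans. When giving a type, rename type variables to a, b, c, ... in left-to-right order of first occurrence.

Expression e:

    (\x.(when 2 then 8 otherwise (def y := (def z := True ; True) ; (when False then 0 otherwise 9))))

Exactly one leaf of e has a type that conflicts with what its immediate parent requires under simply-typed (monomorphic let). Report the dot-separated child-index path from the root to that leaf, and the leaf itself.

Answer: 0.0 : 2

Working:
  unify Int ~ Bool
  FAIL: mismatch Int ~ Bool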